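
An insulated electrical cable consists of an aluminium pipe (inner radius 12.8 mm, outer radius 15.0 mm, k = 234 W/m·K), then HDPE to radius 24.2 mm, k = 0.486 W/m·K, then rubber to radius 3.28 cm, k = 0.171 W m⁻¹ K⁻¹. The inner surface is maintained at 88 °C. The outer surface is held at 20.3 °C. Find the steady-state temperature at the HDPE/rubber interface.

T = 63.9 °C

Treat each layer as a resistance in series:
  R'_aluminium = ln(0.0150/0.0128)/(2πk) = 0.1586/(2π·234) = 1.079×10^-4 m·K/W
  R'_HDPE = ln(0.0242/0.0150)/(2πk) = 0.4783/(2π·0.486) = 0.1566 m·K/W
  R'_rubber = ln(0.0328/0.0242)/(2πk) = 0.3041/(2π·0.171) = 0.2830 m·K/W
ΣR = 1.079×10^-4 + 0.1566 + 0.2830 = 0.4397 m·K/W
Q' = ΔT/ΣR = (88 °C − 20.3 °C)/0.4397 = 154.0 W/m
From the inner boundary to the HDPE/rubber interface, ΣR_partial = 0.1567 m·K/W.
T_interface = T_in − Q'·ΣR_partial = 88 °C − (154.0)(0.1567) = 63.9 °C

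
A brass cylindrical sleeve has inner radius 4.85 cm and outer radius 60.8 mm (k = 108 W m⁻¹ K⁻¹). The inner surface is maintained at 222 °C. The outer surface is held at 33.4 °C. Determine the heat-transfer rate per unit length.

Q' = 5.66×10^5 W/m

Q' = 2πk·ΔT/ln(r₂/r₁) = 2π × 108 × 188.6 / ln(0.0608/0.0485) = 5.66×10^5 W/m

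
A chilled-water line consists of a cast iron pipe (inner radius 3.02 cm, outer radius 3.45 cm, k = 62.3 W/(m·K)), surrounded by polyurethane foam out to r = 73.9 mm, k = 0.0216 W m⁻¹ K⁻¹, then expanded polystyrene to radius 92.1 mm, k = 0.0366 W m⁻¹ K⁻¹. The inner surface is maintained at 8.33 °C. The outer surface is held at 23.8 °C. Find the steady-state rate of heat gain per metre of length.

Resistance network (inner→outer):
  R'_cast iron = ln(0.0345/0.0302)/(2πk) = 0.1331/(2π·62.3) = 3.401×10^-4 m·K/W
  R'_polyurethane foam = ln(0.0739/0.0345)/(2πk) = 0.7618/(2π·0.0216) = 5.613 m·K/W
  R'_expanded polystyrene = ln(0.0921/0.0739)/(2πk) = 0.2202/(2π·0.0366) = 0.9574 m·K/W
ΣR = 3.401×10^-4 + 5.613 + 0.9574 = 6.571 m·K/W
Q' = ΔT/ΣR = (8.33 °C − 23.8 °C)/6.571 = -2.35 W/m
(Negative Q' ⇒ heat flows inward; heat gain = 2.35 W/m.)

Q' = 2.35 W/m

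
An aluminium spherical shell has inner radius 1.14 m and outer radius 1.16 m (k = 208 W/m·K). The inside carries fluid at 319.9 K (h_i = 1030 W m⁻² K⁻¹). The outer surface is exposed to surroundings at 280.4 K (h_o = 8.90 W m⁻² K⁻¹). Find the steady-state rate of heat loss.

Series thermal resistances, inner to outer:
  R_conv,in = 1/(4πr²h) = 1/(4π·1.14²·1030) = 5.945×10^-5 K/W
  R_aluminium = (1/1.14 − 1/1.16)/(4πk) = 0.01512/(4π·208) = 5.786×10^-6 K/W
  R_conv,out = 1/(4πr²h) = 1/(4π·1.16²·8.90) = 0.006645 K/W
ΣR = 5.945×10^-5 + 5.786×10^-6 + 0.006645 = 0.006710 K/W
Q = ΔT/ΣR = (319.9 K − 280.4 K)/0.006710 = 5890 W

Q = 5890 W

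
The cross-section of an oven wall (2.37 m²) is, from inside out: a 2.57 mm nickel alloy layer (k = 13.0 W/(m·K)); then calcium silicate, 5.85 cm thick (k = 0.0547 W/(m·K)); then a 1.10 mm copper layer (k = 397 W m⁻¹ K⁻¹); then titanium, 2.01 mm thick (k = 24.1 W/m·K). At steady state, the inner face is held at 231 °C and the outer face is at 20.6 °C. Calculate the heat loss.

Treat each layer as a resistance in series:
  R_nickel alloy = L/(kA) = 0.00257/(13.0·2.37) = 8.341×10^-5 K/W
  R_calcium silicate = L/(kA) = 0.0585/(0.0547·2.37) = 0.4513 K/W
  R_copper = L/(kA) = 0.00110/(397·2.37) = 1.169×10^-6 K/W
  R_titanium = L/(kA) = 0.00201/(24.1·2.37) = 3.519×10^-5 K/W
ΣR = 8.341×10^-5 + 0.4513 + 1.169×10^-6 + 3.519×10^-5 = 0.4514 K/W
Q = ΔT/ΣR = (231 °C − 20.6 °C)/0.4514 = 466 W

Q = 466 W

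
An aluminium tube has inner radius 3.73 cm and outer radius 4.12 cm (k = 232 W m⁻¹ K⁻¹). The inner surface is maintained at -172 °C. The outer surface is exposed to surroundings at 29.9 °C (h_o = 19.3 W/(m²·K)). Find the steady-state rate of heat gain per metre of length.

Q' = 1010 W/m

Resistance network (inner→outer):
  R'_aluminium = ln(0.0412/0.0373)/(2πk) = 0.09944/(2π·232) = 6.822×10^-5 m·K/W
  R'_conv,out = 1/(2πr h) = 1/(2π·0.0412·19.3) = 0.2002 m·K/W
ΣR = 6.822×10^-5 + 0.2002 = 0.2003 m·K/W
Q' = ΔT/ΣR = (-172 °C − 29.9 °C)/0.2003 = -1010 W/m
(Negative Q' ⇒ heat flows inward; heat gain = 1010 W/m.)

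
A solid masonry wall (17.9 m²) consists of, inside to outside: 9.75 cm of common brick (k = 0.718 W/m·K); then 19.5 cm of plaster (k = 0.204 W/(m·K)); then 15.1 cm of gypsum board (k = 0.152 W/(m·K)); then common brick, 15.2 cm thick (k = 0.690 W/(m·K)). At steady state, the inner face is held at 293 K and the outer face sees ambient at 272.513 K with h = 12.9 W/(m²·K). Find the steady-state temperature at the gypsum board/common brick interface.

Resistance network (inner→outer):
  R_common brick = L/(kA) = 0.0975/(0.718·17.9) = 0.007586 K/W
  R_plaster = L/(kA) = 0.195/(0.204·17.9) = 0.05340 K/W
  R_gypsum board = L/(kA) = 0.151/(0.152·17.9) = 0.05550 K/W
  R_common brick = L/(kA) = 0.152/(0.690·17.9) = 0.01231 K/W
  R_conv,out = 1/(hA) = 1/(12.9·17.9) = 0.004331 K/W
ΣR = 0.007586 + 0.05340 + 0.05550 + 0.01231 + 0.004331 = 0.1331 K/W
Q = ΔT/ΣR = (293 K − 272.513 K)/0.1331 = 153.9 W
From the inner boundary to the gypsum board/common brick interface, ΣR_partial = 0.1165 K/W.
T_interface = T_in − Q·ΣR_partial = 293 K − (153.9)(0.1165) = 275.07 K

T = 275.07 K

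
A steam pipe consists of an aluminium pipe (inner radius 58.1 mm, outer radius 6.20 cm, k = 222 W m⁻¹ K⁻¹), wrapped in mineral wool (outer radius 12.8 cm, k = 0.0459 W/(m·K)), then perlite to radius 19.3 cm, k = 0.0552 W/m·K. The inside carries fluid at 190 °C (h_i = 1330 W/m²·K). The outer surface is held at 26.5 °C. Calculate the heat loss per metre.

Series thermal resistances, inner to outer:
  R'_conv,in = 1/(2πr h) = 1/(2π·0.0581·1330) = 0.002060 m·K/W
  R'_aluminium = ln(0.0620/0.0581)/(2πk) = 0.06497/(2π·222) = 4.658×10^-5 m·K/W
  R'_mineral wool = ln(0.128/0.0620)/(2πk) = 0.7249/(2π·0.0459) = 2.514 m·K/W
  R'_perlite = ln(0.193/0.128)/(2πk) = 0.4107/(2π·0.0552) = 1.184 m·K/W
ΣR = 0.002060 + 4.658×10^-5 + 2.514 + 1.184 = 3.700 m·K/W
Q' = ΔT/ΣR = (190 °C − 26.5 °C)/3.700 = 44.2 W/m

Q' = 44.2 W/m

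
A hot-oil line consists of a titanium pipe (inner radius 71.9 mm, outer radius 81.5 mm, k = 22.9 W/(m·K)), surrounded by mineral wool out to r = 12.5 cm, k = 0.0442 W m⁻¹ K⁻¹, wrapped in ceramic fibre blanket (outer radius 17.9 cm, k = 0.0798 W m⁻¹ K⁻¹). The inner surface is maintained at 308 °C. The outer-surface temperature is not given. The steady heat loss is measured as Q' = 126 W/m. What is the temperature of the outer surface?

Sum the resistances:
  R'_titanium = ln(0.0815/0.0719)/(2πk) = 0.1253/(2π·22.9) = 8.710×10^-4 m·K/W
  R'_mineral wool = ln(0.125/0.0815)/(2πk) = 0.4277/(2π·0.0442) = 1.540 m·K/W
  R'_ceramic fibre blanket = ln(0.179/0.125)/(2πk) = 0.3591/(2π·0.0798) = 0.7161 m·K/W
ΣR = 2.257 m·K/W
ΔT = Q'·ΣR = 126 × 2.257 = 284.4 K
Heat flows outward, so T_out = T_in − ΔT = 308 − 284.4 = 23.6 °C

T_out = 23.6 °C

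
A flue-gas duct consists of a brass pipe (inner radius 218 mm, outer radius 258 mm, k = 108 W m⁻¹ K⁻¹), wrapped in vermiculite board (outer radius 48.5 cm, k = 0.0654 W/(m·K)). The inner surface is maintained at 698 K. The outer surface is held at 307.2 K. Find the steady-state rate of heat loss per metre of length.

Resistance network (inner→outer):
  R'_brass = ln(0.258/0.218)/(2πk) = 0.1685/(2π·108) = 2.483×10^-4 m·K/W
  R'_vermiculite board = ln(0.485/0.258)/(2πk) = 0.6312/(2π·0.0654) = 1.536 m·K/W
ΣR = 2.483×10^-4 + 1.536 = 1.536 m·K/W
Q' = ΔT/ΣR = (698 K − 307.2 K)/1.536 = 254 W/m

Q' = 254 W/m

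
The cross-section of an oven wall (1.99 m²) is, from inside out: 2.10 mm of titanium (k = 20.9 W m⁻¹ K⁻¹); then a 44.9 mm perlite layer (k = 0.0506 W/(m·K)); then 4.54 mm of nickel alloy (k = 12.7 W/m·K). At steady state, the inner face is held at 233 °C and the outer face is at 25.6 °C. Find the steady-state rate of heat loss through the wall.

Series thermal resistances, inner to outer:
  R_titanium = L/(kA) = 0.00210/(20.9·1.99) = 5.049×10^-5 K/W
  R_perlite = L/(kA) = 0.0449/(0.0506·1.99) = 0.4459 K/W
  R_nickel alloy = L/(kA) = 0.00454/(12.7·1.99) = 1.796×10^-4 K/W
ΣR = 5.049×10^-5 + 0.4459 + 1.796×10^-4 = 0.4461 K/W
Q = ΔT/ΣR = (233 °C − 25.6 °C)/0.4461 = 465 W

Q = 465 W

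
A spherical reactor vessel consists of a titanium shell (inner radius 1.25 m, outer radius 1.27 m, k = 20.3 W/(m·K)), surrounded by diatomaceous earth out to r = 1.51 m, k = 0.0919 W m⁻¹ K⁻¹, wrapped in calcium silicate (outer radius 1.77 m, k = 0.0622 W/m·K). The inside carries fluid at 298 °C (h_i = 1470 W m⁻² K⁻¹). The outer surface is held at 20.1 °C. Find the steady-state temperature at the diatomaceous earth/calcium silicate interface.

T = 169 °C

Series thermal resistances, inner to outer:
  R_conv,in = 1/(4πr²h) = 1/(4π·1.25²·1470) = 3.465×10^-5 K/W
  R_titanium = (1/1.25 − 1/1.27)/(4πk) = 0.01260/(4π·20.3) = 4.939×10^-5 K/W
  R_diatomaceous earth = (1/1.27 − 1/1.51)/(4πk) = 0.1251/(4π·0.0919) = 0.1084 K/W
  R_calcium silicate = (1/1.51 − 1/1.77)/(4πk) = 0.09728/(4π·0.0622) = 0.1245 K/W
ΣR = 3.465×10^-5 + 4.939×10^-5 + 0.1084 + 0.1245 = 0.2330 K/W
Q = ΔT/ΣR = (298 °C − 20.1 °C)/0.2330 = 1193 W
From the inner boundary to the diatomaceous earth/calcium silicate interface, ΣR_partial = 0.1085 K/W.
T_interface = T_in − Q·ΣR_partial = 298 °C − (1193)(0.1085) = 169 °C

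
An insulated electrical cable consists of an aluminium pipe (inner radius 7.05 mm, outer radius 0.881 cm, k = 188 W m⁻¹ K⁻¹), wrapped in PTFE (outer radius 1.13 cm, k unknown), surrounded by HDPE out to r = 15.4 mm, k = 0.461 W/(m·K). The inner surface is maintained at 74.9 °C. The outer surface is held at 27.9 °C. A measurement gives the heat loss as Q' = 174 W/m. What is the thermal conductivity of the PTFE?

ΣR = ΔT/Q' = |74.9 − 27.9|/174 = 0.2701 m·K/W
Known resistances:
  R'_aluminium = ln(0.00881/0.00705)/(2πk) = 0.2229/(2π·188) = 1.887×10^-4 m·K/W
  R'_HDPE = ln(0.0154/0.0113)/(2πk) = 0.3096/(2π·0.461) = 0.1069 m·K/W
R_PTFE = ΣR − ΣR_known = 0.2701 − 0.1071 = 0.1630 m·K/W
ln(r₂/r₁)/(2πk) = 0.1630 ⇒ k = 0.2489/(2π·0.1630) = 0.243 W/m·K

k = 0.243 W/m·K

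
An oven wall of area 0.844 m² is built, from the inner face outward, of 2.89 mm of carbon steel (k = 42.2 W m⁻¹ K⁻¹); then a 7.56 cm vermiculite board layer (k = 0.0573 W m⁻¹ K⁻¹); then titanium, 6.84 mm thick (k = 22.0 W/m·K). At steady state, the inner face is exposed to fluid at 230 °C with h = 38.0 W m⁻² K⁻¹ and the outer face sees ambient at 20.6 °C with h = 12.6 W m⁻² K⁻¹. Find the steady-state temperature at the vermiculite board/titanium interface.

Treat each layer as a resistance in series:
  R_conv,in = 1/(hA) = 1/(38.0·0.844) = 0.03118 K/W
  R_carbon steel = L/(kA) = 0.00289/(42.2·0.844) = 8.114×10^-5 K/W
  R_vermiculite board = L/(kA) = 0.0756/(0.0573·0.844) = 1.563 K/W
  R_titanium = L/(kA) = 0.00684/(22.0·0.844) = 3.684×10^-4 K/W
  R_conv,out = 1/(hA) = 1/(12.6·0.844) = 0.09403 K/W
ΣR = 0.03118 + 8.114×10^-5 + 1.563 + 3.684×10^-4 + 0.09403 = 1.689 K/W
Q = ΔT/ΣR = (230 °C − 20.6 °C)/1.689 = 124.0 W
From the inner boundary to the vermiculite board/titanium interface, ΣR_partial = 1.594 K/W.
T_interface = T_in − Q·ΣR_partial = 230 °C − (124.0)(1.594) = 32.3 °C

T = 32.3 °C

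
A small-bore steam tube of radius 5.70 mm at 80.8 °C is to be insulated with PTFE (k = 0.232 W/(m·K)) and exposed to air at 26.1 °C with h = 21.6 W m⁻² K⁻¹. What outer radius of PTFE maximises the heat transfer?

For a cylinder, r_cr = k_ins/h = 0.232/21.6 = 0.0107 m = 1.07 cm

r_cr = 1.07 cm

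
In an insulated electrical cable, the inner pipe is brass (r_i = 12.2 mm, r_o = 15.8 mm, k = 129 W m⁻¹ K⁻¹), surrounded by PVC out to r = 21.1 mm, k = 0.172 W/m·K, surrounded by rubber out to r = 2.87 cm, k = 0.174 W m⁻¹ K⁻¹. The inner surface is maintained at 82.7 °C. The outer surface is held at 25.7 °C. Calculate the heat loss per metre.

Treat each layer as a resistance in series:
  R'_brass = ln(0.0158/0.0122)/(2πk) = 0.2586/(2π·129) = 3.190×10^-4 m·K/W
  R'_PVC = ln(0.0211/0.0158)/(2πk) = 0.2893/(2π·0.172) = 0.2677 m·K/W
  R'_rubber = ln(0.0287/0.0211)/(2πk) = 0.3076/(2π·0.174) = 0.2814 m·K/W
ΣR = 3.190×10^-4 + 0.2677 + 0.2814 = 0.5494 m·K/W
Q' = ΔT/ΣR = (82.7 °C − 25.7 °C)/0.5494 = 104 W/m

Q' = 104 W/m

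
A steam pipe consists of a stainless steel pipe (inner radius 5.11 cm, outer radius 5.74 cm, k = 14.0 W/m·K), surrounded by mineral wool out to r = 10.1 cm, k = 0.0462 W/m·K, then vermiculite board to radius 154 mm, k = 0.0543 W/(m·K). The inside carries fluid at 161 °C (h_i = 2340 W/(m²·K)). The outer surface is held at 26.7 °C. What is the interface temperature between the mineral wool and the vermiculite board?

T = 78.8 °C

Series thermal resistances, inner to outer:
  R'_conv,in = 1/(2πr h) = 1/(2π·0.0511·2340) = 0.001331 m·K/W
  R'_stainless steel = ln(0.0574/0.0511)/(2πk) = 0.1163/(2π·14.0) = 0.001322 m·K/W
  R'_mineral wool = ln(0.101/0.0574)/(2πk) = 0.5651/(2π·0.0462) = 1.947 m·K/W
  R'_vermiculite board = ln(0.154/0.101)/(2πk) = 0.4218/(2π·0.0543) = 1.236 m·K/W
ΣR = 0.001331 + 0.001322 + 1.947 + 1.236 = 3.186 m·K/W
Q' = ΔT/ΣR = (161 °C − 26.7 °C)/3.186 = 42.15 W/m
From the inner boundary to the mineral wool/vermiculite board interface, ΣR_partial = 1.950 m·K/W.
T_interface = T_in − Q'·ΣR_partial = 161 °C − (42.15)(1.950) = 78.8 °C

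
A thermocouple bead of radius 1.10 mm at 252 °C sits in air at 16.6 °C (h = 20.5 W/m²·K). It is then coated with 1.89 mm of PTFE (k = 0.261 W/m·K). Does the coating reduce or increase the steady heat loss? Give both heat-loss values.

Critical radius for a sphere: r_cr = 2k/h = 0.0255 m = 2.55 cm.
Outer radius after coating: r₂ = 0.00110 + 0.00189 = 0.00299 m.
Since r₁ < r_cr and r₂ ≤ r_cr, the coating moves toward the maximum at r_cr — heat loss rises.
Bare: R = 1/(4πr₁²h) = 3208 K/W; Q = 235.4/3208 = 0.0734 W.
Coated: R = R_cond + R_conv = 609.4 K/W; Q = 235.4/609.4 = 0.386 W.

increases: 0.0734 → 0.386 W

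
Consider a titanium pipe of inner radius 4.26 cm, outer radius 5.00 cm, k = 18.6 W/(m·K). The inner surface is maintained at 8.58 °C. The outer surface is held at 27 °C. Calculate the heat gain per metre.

Q' = 13.4 kW/m

Q' = 2πk·ΔT/ln(r₂/r₁) = 2π × 18.6 × 18.42 / ln(0.0500/0.0426) = 13400 W/m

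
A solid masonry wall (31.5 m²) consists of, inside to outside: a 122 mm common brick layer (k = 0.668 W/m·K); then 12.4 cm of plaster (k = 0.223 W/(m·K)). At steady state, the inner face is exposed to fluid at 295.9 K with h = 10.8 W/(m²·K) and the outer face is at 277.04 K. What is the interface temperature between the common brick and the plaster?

Resistance network (inner→outer):
  R_conv,in = 1/(hA) = 1/(10.8·31.5) = 0.002939 K/W
  R_common brick = L/(kA) = 0.122/(0.668·31.5) = 0.005798 K/W
  R_plaster = L/(kA) = 0.124/(0.223·31.5) = 0.01765 K/W
ΣR = 0.002939 + 0.005798 + 0.01765 = 0.02639 K/W
Q = ΔT/ΣR = (295.9 K − 277.04 K)/0.02639 = 714.7 W
From the inner boundary to the common brick/plaster interface, ΣR_partial = 0.008737 K/W.
T_interface = T_in − Q·ΣR_partial = 295.9 K − (714.7)(0.008737) = 289.7 K

T = 289.7 K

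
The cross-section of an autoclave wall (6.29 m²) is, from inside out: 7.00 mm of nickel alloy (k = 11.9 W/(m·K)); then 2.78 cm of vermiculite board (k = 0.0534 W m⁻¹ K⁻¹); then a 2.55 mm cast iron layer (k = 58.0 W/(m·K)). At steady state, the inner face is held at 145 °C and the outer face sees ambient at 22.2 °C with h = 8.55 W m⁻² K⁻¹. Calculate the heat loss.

Resistance network (inner→outer):
  R_nickel alloy = L/(kA) = 0.00700/(11.9·6.29) = 9.352×10^-5 K/W
  R_vermiculite board = L/(kA) = 0.0278/(0.0534·6.29) = 0.08277 K/W
  R_cast iron = L/(kA) = 0.00255/(58.0·6.29) = 6.990×10^-6 K/W
  R_conv,out = 1/(hA) = 1/(8.55·6.29) = 0.01859 K/W
ΣR = 9.352×10^-5 + 0.08277 + 6.990×10^-6 + 0.01859 = 0.1015 K/W
Q = ΔT/ΣR = (145 °C − 22.2 °C)/0.1015 = 1210 W

Q = 1210 W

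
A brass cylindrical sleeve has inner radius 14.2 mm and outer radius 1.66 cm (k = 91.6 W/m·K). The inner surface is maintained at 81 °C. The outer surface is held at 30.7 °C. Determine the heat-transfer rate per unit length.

Q' = 185 kW/m

Q' = 2πk·ΔT/ln(r₂/r₁) = 2π × 91.6 × 50.3 / ln(0.0166/0.0142) = 1.85×10^5 W/m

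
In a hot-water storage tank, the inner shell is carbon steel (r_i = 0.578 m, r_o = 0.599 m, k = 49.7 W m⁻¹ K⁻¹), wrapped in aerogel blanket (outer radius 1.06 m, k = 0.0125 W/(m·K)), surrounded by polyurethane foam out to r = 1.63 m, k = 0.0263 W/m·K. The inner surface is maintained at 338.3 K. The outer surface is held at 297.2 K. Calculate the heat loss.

Treat each layer as a resistance in series:
  R_carbon steel = (1/0.578 − 1/0.599)/(4πk) = 0.06065/(4π·49.7) = 9.712×10^-5 K/W
  R_aerogel blanket = (1/0.599 − 1/1.06)/(4πk) = 0.7261/(4π·0.0125) = 4.622 K/W
  R_polyurethane foam = (1/1.06 − 1/1.63)/(4πk) = 0.3299/(4π·0.0263) = 0.9982 K/W
ΣR = 9.712×10^-5 + 4.622 + 0.9982 = 5.620 K/W
Q = ΔT/ΣR = (338.3 K − 297.2 K)/5.620 = 7.31 W

Q = 7.31 W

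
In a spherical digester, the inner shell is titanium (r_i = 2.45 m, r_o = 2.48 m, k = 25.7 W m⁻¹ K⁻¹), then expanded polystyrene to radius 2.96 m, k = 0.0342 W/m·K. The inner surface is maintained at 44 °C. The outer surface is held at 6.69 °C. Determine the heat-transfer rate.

Q = 245 W

Series thermal resistances, inner to outer:
  R_titanium = (1/2.45 − 1/2.48)/(4πk) = 0.004937/(4π·25.7) = 1.529×10^-5 K/W
  R_expanded polystyrene = (1/2.48 − 1/2.96)/(4πk) = 0.06539/(4π·0.0342) = 0.1521 K/W
ΣR = 1.529×10^-5 + 0.1521 = 0.1521 K/W
Q = ΔT/ΣR = (44 °C − 6.69 °C)/0.1521 = 245 W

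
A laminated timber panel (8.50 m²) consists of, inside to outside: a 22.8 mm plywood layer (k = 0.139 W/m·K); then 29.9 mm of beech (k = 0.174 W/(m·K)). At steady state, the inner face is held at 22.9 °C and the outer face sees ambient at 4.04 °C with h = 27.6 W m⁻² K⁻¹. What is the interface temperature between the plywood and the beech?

Resistance network (inner→outer):
  R_plywood = L/(kA) = 0.0228/(0.139·8.50) = 0.01930 K/W
  R_beech = L/(kA) = 0.0299/(0.174·8.50) = 0.02022 K/W
  R_conv,out = 1/(hA) = 1/(27.6·8.50) = 0.004263 K/W
ΣR = 0.01930 + 0.02022 + 0.004263 = 0.04378 K/W
Q = ΔT/ΣR = (22.9 °C − 4.04 °C)/0.04378 = 430.8 W
From the inner boundary to the plywood/beech interface, ΣR_partial = 0.01930 K/W.
T_interface = T_in − Q·ΣR_partial = 22.9 °C − (430.8)(0.01930) = 14.6 °C

T = 14.6 °C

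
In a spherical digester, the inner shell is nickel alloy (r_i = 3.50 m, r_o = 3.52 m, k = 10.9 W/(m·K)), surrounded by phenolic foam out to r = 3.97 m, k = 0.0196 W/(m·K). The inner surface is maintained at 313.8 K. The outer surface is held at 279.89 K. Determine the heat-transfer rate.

Treat each layer as a resistance in series:
  R_nickel alloy = (1/3.50 − 1/3.52)/(4πk) = 0.001623/(4π·10.9) = 1.185×10^-5 K/W
  R_phenolic foam = (1/3.52 − 1/3.97)/(4πk) = 0.03220/(4π·0.0196) = 0.1307 K/W
ΣR = 1.185×10^-5 + 0.1307 = 0.1307 K/W
Q = ΔT/ΣR = (313.8 K − 279.89 K)/0.1307 = 259 W

Q = 259 W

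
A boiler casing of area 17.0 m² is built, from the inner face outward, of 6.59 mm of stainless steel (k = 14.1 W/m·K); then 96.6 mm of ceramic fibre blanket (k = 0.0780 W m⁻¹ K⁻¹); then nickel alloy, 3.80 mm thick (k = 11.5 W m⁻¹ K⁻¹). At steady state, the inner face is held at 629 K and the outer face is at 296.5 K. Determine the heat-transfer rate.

Q = 4.56 kW

Series thermal resistances, inner to outer:
  R_stainless steel = L/(kA) = 0.00659/(14.1·17.0) = 2.749×10^-5 K/W
  R_ceramic fibre blanket = L/(kA) = 0.0966/(0.0780·17.0) = 0.07285 K/W
  R_nickel alloy = L/(kA) = 0.00380/(11.5·17.0) = 1.944×10^-5 K/W
ΣR = 2.749×10^-5 + 0.07285 + 1.944×10^-5 = 0.07290 K/W
Q = ΔT/ΣR = (629 K − 296.5 K)/0.07290 = 4560 W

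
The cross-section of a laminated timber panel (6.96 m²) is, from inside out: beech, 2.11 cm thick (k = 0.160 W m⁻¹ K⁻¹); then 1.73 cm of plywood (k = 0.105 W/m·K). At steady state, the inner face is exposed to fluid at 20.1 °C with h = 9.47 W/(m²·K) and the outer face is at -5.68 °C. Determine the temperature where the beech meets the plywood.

Resistance network (inner→outer):
  R_conv,in = 1/(hA) = 1/(9.47·6.96) = 0.01517 K/W
  R_beech = L/(kA) = 0.0211/(0.160·6.96) = 0.01895 K/W
  R_plywood = L/(kA) = 0.0173/(0.105·6.96) = 0.02367 K/W
ΣR = 0.01517 + 0.01895 + 0.02367 = 0.05779 K/W
Q = ΔT/ΣR = (20.1 °C − -5.68 °C)/0.05779 = 446.1 W
From the inner boundary to the beech/plywood interface, ΣR_partial = 0.03412 K/W.
T_interface = T_in − Q·ΣR_partial = 20.1 °C − (446.1)(0.03412) = 4.88 °C

T = 4.88 °C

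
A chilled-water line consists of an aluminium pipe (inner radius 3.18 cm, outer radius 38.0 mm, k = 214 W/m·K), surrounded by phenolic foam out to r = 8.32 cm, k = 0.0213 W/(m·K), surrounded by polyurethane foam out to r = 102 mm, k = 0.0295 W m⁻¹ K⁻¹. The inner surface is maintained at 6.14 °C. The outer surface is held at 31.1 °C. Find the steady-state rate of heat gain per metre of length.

Treat each layer as a resistance in series:
  R'_aluminium = ln(0.0380/0.0318)/(2πk) = 0.1781/(2π·214) = 1.325×10^-4 m·K/W
  R'_phenolic foam = ln(0.0832/0.0380)/(2πk) = 0.7837/(2π·0.0213) = 5.856 m·K/W
  R'_polyurethane foam = ln(0.102/0.0832)/(2πk) = 0.2037/(2π·0.0295) = 1.099 m·K/W
ΣR = 1.325×10^-4 + 5.856 + 1.099 = 6.955 m·K/W
Q' = ΔT/ΣR = (6.14 °C − 31.1 °C)/6.955 = -3.59 W/m
(Negative Q' ⇒ heat flows inward; heat gain = 3.59 W/m.)

Q' = 3.59 W/m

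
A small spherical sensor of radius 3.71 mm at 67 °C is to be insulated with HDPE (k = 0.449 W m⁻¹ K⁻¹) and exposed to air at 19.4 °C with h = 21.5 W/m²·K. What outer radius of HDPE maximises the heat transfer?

For a sphere, r_cr = 2k_ins/h = 2·0.449/21.5 = 0.0418 m = 4.18 cm

r_cr = 4.18 cm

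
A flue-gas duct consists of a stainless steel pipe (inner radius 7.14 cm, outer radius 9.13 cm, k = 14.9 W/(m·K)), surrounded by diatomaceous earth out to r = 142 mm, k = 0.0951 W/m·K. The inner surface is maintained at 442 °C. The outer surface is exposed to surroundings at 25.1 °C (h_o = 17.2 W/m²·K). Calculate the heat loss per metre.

Resistance network (inner→outer):
  R'_stainless steel = ln(0.0913/0.0714)/(2πk) = 0.2459/(2π·14.9) = 0.002626 m·K/W
  R'_diatomaceous earth = ln(0.142/0.0913)/(2πk) = 0.4417/(2π·0.0951) = 0.7392 m·K/W
  R'_conv,out = 1/(2πr h) = 1/(2π·0.142·17.2) = 0.06516 m·K/W
ΣR = 0.002626 + 0.7392 + 0.06516 = 0.8070 m·K/W
Q' = ΔT/ΣR = (442 °C − 25.1 °C)/0.8070 = 517 W/m

Q' = 517 W/m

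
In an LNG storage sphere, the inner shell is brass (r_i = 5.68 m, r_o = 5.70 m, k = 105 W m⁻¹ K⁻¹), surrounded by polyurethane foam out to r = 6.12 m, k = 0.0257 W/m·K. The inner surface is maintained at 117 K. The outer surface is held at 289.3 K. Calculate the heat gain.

Q = 4.62 kW

Series thermal resistances, inner to outer:
  R_brass = (1/5.68 − 1/5.70)/(4πk) = 6.177×10^-4/(4π·105) = 4.682×10^-7 K/W
  R_polyurethane foam = (1/5.70 − 1/6.12)/(4πk) = 0.01204/(4π·0.0257) = 0.03728 K/W
ΣR = 4.682×10^-7 + 0.03728 = 0.03728 K/W
Q = ΔT/ΣR = (117 K − 289.3 K)/0.03728 = -4620 W
(Negative Q ⇒ heat flows inward; heat gain = 4620 W.)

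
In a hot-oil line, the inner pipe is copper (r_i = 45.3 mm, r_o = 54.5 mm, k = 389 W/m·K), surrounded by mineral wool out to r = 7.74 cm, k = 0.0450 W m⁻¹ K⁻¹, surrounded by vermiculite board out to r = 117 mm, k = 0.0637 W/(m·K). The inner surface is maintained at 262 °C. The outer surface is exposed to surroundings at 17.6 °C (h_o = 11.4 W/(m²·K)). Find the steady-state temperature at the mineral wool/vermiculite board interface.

T = 135 °C

Treat each layer as a resistance in series:
  R'_copper = ln(0.0545/0.0453)/(2πk) = 0.1849/(2π·389) = 7.565×10^-5 m·K/W
  R'_mineral wool = ln(0.0774/0.0545)/(2πk) = 0.3508/(2π·0.0450) = 1.241 m·K/W
  R'_vermiculite board = ln(0.117/0.0774)/(2πk) = 0.4132/(2π·0.0637) = 1.032 m·K/W
  R'_conv,out = 1/(2πr h) = 1/(2π·0.117·11.4) = 0.1193 m·K/W
ΣR = 7.565×10^-5 + 1.241 + 1.032 + 0.1193 = 2.392 m·K/W
Q' = ΔT/ΣR = (262 °C − 17.6 °C)/2.392 = 102.2 W/m
From the inner boundary to the mineral wool/vermiculite board interface, ΣR_partial = 1.241 m·K/W.
T_interface = T_in − Q'·ΣR_partial = 262 °C − (102.2)(1.241) = 135 °C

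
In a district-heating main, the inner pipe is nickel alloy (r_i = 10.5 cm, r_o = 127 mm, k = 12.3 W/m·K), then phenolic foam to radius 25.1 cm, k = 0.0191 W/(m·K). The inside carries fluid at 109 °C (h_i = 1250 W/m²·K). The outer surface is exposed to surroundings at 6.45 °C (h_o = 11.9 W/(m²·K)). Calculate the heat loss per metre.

Q' = 17.9 W/m

Resistance network (inner→outer):
  R'_conv,in = 1/(2πr h) = 1/(2π·0.105·1250) = 0.001213 m·K/W
  R'_nickel alloy = ln(0.127/0.105)/(2πk) = 0.1902/(2π·12.3) = 0.002461 m·K/W
  R'_phenolic foam = ln(0.251/0.127)/(2πk) = 0.6813/(2π·0.0191) = 5.677 m·K/W
  R'_conv,out = 1/(2πr h) = 1/(2π·0.251·11.9) = 0.05328 m·K/W
ΣR = 0.001213 + 0.002461 + 5.677 + 0.05328 = 5.734 m·K/W
Q' = ΔT/ΣR = (109 °C − 6.45 °C)/5.734 = 17.9 W/m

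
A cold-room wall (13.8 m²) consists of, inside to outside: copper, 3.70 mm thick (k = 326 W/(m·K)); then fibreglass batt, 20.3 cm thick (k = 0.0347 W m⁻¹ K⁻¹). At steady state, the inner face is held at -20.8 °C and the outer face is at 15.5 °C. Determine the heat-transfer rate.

Series thermal resistances, inner to outer:
  R_copper = L/(kA) = 0.00370/(326·13.8) = 8.224×10^-7 K/W
  R_fibreglass batt = L/(kA) = 0.203/(0.0347·13.8) = 0.4239 K/W
ΣR = 8.224×10^-7 + 0.4239 = 0.4239 K/W
Q = ΔT/ΣR = (-20.8 °C − 15.5 °C)/0.4239 = -85.6 W
(Negative Q ⇒ heat flows inward; heat gain = 85.6 W.)

Q = 85.6 W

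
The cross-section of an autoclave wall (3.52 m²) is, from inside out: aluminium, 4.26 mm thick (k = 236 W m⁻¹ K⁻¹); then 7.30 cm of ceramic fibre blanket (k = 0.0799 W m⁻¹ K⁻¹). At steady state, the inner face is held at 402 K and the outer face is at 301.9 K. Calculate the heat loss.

Treat each layer as a resistance in series:
  R_aluminium = L/(kA) = 0.00426/(236·3.52) = 5.128×10^-6 K/W
  R_ceramic fibre blanket = L/(kA) = 0.0730/(0.0799·3.52) = 0.2596 K/W
ΣR = 5.128×10^-6 + 0.2596 = 0.2596 K/W
Q = ΔT/ΣR = (402 K − 301.9 K)/0.2596 = 386 W

Q = 386 W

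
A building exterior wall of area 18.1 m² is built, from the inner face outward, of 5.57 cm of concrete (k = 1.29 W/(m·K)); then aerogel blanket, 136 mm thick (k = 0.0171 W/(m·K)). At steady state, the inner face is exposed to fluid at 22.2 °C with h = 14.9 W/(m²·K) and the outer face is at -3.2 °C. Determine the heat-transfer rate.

Treat each layer as a resistance in series:
  R_conv,in = 1/(hA) = 1/(14.9·18.1) = 0.003708 K/W
  R_concrete = L/(kA) = 0.0557/(1.29·18.1) = 0.002386 K/W
  R_aerogel blanket = L/(kA) = 0.136/(0.0171·18.1) = 0.4394 K/W
ΣR = 0.003708 + 0.002386 + 0.4394 = 0.4455 K/W
Q = ΔT/ΣR = (22.2 °C − -3.2 °C)/0.4455 = 57.0 W

Q = 57.0 W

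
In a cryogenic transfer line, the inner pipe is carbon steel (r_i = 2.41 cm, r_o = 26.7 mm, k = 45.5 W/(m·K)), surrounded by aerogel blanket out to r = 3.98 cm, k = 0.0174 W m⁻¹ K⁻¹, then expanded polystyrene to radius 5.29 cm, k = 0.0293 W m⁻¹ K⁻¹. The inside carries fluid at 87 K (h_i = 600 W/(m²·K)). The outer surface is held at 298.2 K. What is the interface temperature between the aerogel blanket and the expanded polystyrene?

T = 235.5 K

Series thermal resistances, inner to outer:
  R'_conv,in = 1/(2πr h) = 1/(2π·0.0241·600) = 0.01101 m·K/W
  R'_carbon steel = ln(0.0267/0.0241)/(2πk) = 0.1025/(2π·45.5) = 3.584×10^-4 m·K/W
  R'_aerogel blanket = ln(0.0398/0.0267)/(2πk) = 0.3992/(2π·0.0174) = 3.651 m·K/W
  R'_expanded polystyrene = ln(0.0529/0.0398)/(2πk) = 0.2845/(2π·0.0293) = 1.546 m·K/W
ΣR = 0.01101 + 3.584×10^-4 + 3.651 + 1.546 = 5.208 m·K/W
Q' = ΔT/ΣR = (87 K − 298.2 K)/5.208 = -40.55 W/m
From the inner boundary to the aerogel blanket/expanded polystyrene interface, ΣR_partial = 3.662 m·K/W.
T_interface = T_in − Q'·ΣR_partial = 87 K − (-40.55)(3.662) = 235.5 K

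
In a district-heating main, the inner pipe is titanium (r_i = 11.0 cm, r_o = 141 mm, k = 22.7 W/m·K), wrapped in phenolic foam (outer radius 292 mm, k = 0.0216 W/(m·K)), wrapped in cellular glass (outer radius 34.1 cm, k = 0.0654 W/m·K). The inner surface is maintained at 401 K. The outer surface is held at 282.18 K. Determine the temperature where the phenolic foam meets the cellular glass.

Resistance network (inner→outer):
  R'_titanium = ln(0.141/0.110)/(2πk) = 0.2483/(2π·22.7) = 0.001741 m·K/W
  R'_phenolic foam = ln(0.292/0.141)/(2πk) = 0.7280/(2π·0.0216) = 5.364 m·K/W
  R'_cellular glass = ln(0.341/0.292)/(2πk) = 0.1551/(2π·0.0654) = 0.3775 m·K/W
ΣR = 0.001741 + 5.364 + 0.3775 = 5.743 m·K/W
Q' = ΔT/ΣR = (401 K − 282.18 K)/5.743 = 20.69 W/m
From the inner boundary to the phenolic foam/cellular glass interface, ΣR_partial = 5.366 m·K/W.
T_interface = T_in − Q'·ΣR_partial = 401 K − (20.69)(5.366) = 290.0 K

T = 290.0 K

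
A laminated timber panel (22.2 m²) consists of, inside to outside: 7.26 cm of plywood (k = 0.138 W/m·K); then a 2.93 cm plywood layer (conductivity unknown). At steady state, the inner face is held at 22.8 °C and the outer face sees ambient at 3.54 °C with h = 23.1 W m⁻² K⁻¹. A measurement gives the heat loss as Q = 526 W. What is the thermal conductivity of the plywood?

ΣR = ΔT/Q = |22.8 − 3.54|/526 = 0.03662 K/W
Known resistances:
  R_plywood = L/(kA) = 0.0726/(0.138·22.2) = 0.02370 K/W
  R_conv,out = 1/(hA) = 1/(23.1·22.2) = 0.001950 K/W
R_plywood = ΣR − ΣR_known = 0.03662 − 0.02565 = 0.01097 K/W
L/(kA) = 0.01097 ⇒ k = 0.0293/(0.01097·22.2) = 0.120 W/m·K

k = 0.120 W/m·K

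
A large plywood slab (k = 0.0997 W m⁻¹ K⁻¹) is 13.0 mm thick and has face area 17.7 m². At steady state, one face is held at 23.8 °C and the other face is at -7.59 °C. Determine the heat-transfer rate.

Q = 4.26 kW

Q = kA·ΔT/L = 0.0997 × 17.7 × |23.8 °C − -7.59 °C| / 0.0130 = 4260 W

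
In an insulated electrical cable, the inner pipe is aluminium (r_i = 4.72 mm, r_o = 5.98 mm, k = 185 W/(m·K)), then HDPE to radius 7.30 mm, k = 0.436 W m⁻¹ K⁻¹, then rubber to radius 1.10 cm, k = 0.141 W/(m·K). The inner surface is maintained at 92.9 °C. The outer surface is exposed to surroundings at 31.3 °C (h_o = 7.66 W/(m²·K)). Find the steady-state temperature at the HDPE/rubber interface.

Treat each layer as a resistance in series:
  R'_aluminium = ln(0.00598/0.00472)/(2πk) = 0.2366/(2π·185) = 2.036×10^-4 m·K/W
  R'_HDPE = ln(0.00730/0.00598)/(2πk) = 0.1995/(2π·0.436) = 0.07281 m·K/W
  R'_rubber = ln(0.0110/0.00730)/(2πk) = 0.4100/(2π·0.141) = 0.4628 m·K/W
  R'_conv,out = 1/(2πr h) = 1/(2π·0.0110·7.66) = 1.889 m·K/W
ΣR = 2.036×10^-4 + 0.07281 + 0.4628 + 1.889 = 2.425 m·K/W
Q' = ΔT/ΣR = (92.9 °C − 31.3 °C)/2.425 = 25.40 W/m
From the inner boundary to the HDPE/rubber interface, ΣR_partial = 0.07301 m·K/W.
T_interface = T_in − Q'·ΣR_partial = 92.9 °C − (25.40)(0.07301) = 91.0 °C

T = 91.0 °C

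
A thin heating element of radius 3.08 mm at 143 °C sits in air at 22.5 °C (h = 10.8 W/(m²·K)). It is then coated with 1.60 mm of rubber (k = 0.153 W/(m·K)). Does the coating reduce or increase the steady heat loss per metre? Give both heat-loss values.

Critical radius for a cylinder: r_cr = k/h = 0.0142 m = 1.42 cm.
Outer radius after coating: r₂ = 0.00308 + 0.00160 = 0.00468 m.
Since r₁ < r_cr and r₂ ≤ r_cr, the coating moves toward the maximum at r_cr — heat loss rises.
Bare: R = 1/(2πr₁h) = 4.785 m·K/W; Q = 120.5/4.785 = 25.2 W/m.
Coated: R = R_cond + R_conv = 3.584 m·K/W; Q = 120.5/3.584 = 33.6 W/m.

increases: 25.2 → 33.6 W/m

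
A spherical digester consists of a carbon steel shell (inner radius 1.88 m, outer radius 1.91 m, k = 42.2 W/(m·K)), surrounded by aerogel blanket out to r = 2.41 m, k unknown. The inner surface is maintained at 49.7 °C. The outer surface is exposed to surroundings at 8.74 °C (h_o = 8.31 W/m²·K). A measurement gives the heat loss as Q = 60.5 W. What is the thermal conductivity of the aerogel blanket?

ΣR = ΔT/Q = |49.7 − 8.74|/60.5 = 0.6770 K/W
Known resistances:
  R_carbon steel = (1/1.88 − 1/1.91)/(4πk) = 0.008355/(4π·42.2) = 1.575×10^-5 K/W
  R_conv,out = 1/(4πr²h) = 1/(4π·2.41²·8.31) = 0.001649 K/W
R_aerogel blanket = ΣR − ΣR_known = 0.6770 − 0.001665 = 0.6753 K/W
(1/r₁−1/r₂)/(4πk) = 0.6753 ⇒ k = 0.1086/(4π·0.6753) = 0.0128 W/m·K

k = 0.0128 W/m·K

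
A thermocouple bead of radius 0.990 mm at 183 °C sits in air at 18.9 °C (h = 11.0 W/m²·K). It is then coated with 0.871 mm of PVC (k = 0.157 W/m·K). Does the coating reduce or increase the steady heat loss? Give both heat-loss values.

increases: 0.0222 → 0.0705 W

Critical radius for a sphere: r_cr = 2k/h = 0.0285 m = 2.85 cm.
Outer radius after coating: r₂ = 9.90×10^-4 + 8.71×10^-4 = 0.001861 m.
Since r₁ < r_cr and r₂ ≤ r_cr, the coating moves toward the maximum at r_cr — heat loss rises.
Bare: R = 1/(4πr₁²h) = 7381 K/W; Q = 164.1/7381 = 0.0222 W.
Coated: R = R_cond + R_conv = 2328 K/W; Q = 164.1/2328 = 0.0705 W.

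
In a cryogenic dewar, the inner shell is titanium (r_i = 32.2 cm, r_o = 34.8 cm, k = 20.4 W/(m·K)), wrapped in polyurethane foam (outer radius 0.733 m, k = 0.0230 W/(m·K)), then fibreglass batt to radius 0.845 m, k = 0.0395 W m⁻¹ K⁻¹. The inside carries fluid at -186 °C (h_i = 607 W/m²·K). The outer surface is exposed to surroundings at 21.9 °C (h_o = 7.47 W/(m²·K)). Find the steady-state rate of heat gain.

Series thermal resistances, inner to outer:
  R_conv,in = 1/(4πr²h) = 1/(4π·0.322²·607) = 0.001264 K/W
  R_titanium = (1/0.322 − 1/0.348)/(4πk) = 0.2320/(4π·20.4) = 9.051×10^-4 K/W
  R_polyurethane foam = (1/0.348 − 1/0.733)/(4πk) = 1.509/(4π·0.0230) = 5.222 K/W
  R_fibreglass batt = (1/0.733 − 1/0.845)/(4πk) = 0.1808/(4π·0.0395) = 0.3643 K/W
  R_conv,out = 1/(4πr²h) = 1/(4π·0.845²·7.47) = 0.01492 K/W
ΣR = 0.001264 + 9.051×10^-4 + 5.222 + 0.3643 + 0.01492 = 5.603 K/W
Q = ΔT/ΣR = (-186 °C − 21.9 °C)/5.603 = -37.1 W
(Negative Q ⇒ heat flows inward; heat gain = 37.1 W.)

Q = 37.1 W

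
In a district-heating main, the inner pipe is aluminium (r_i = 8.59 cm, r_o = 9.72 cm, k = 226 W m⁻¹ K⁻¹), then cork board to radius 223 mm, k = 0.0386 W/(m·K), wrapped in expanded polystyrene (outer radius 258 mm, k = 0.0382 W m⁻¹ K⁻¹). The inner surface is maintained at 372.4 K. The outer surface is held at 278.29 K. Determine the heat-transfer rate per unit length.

Q' = 23.3 W/m

Resistance network (inner→outer):
  R'_aluminium = ln(0.0972/0.0859)/(2πk) = 0.1236/(2π·226) = 8.703×10^-5 m·K/W
  R'_cork board = ln(0.223/0.0972)/(2πk) = 0.8304/(2π·0.0386) = 3.424 m·K/W
  R'_expanded polystyrene = ln(0.258/0.223)/(2πk) = 0.1458/(2π·0.0382) = 0.6074 m·K/W
ΣR = 8.703×10^-5 + 3.424 + 0.6074 = 4.031 m·K/W
Q' = ΔT/ΣR = (372.4 K − 278.29 K)/4.031 = 23.3 W/m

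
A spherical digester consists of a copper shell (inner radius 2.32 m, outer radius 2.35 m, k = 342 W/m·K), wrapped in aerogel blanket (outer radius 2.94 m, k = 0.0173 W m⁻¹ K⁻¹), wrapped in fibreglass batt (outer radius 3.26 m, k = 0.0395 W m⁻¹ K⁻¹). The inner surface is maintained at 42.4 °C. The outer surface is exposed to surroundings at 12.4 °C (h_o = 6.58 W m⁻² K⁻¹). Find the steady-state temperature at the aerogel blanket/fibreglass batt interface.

Resistance network (inner→outer):
  R_copper = (1/2.32 − 1/2.35)/(4πk) = 0.005503/(4π·342) = 1.280×10^-6 K/W
  R_aerogel blanket = (1/2.35 − 1/2.94)/(4πk) = 0.08540/(4π·0.0173) = 0.3928 K/W
  R_fibreglass batt = (1/2.94 − 1/3.26)/(4πk) = 0.03339/(4π·0.0395) = 0.06726 K/W
  R_conv,out = 1/(4πr²h) = 1/(4π·3.26²·6.58) = 0.001138 K/W
ΣR = 1.280×10^-6 + 0.3928 + 0.06726 + 0.001138 = 0.4612 K/W
Q = ΔT/ΣR = (42.4 °C − 12.4 °C)/0.4612 = 65.05 W
From the inner boundary to the aerogel blanket/fibreglass batt interface, ΣR_partial = 0.3928 K/W.
T_interface = T_in − Q·ΣR_partial = 42.4 °C − (65.05)(0.3928) = 16.8 °C

T = 16.8 °C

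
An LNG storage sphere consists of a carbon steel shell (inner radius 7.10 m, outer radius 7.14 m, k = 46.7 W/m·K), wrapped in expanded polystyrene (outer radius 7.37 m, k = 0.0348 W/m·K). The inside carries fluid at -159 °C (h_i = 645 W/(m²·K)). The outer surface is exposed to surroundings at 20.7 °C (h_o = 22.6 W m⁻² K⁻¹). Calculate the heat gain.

Resistance network (inner→outer):
  R_conv,in = 1/(4πr²h) = 1/(4π·7.10²·645) = 2.447×10^-6 K/W
  R_carbon steel = (1/7.10 − 1/7.14)/(4πk) = 7.890×10^-4/(4π·46.7) = 1.345×10^-6 K/W
  R_expanded polystyrene = (1/7.14 − 1/7.37)/(4πk) = 0.004371/(4π·0.0348) = 0.009995 K/W
  R_conv,out = 1/(4πr²h) = 1/(4π·7.37²·22.6) = 6.483×10^-5 K/W
ΣR = 2.447×10^-6 + 1.345×10^-6 + 0.009995 + 6.483×10^-5 = 0.01006 K/W
Q = ΔT/ΣR = (-159 °C − 20.7 °C)/0.01006 = -17900 W
(Negative Q ⇒ heat flows inward; heat gain = 17900 W.)

Q = 17.9 kW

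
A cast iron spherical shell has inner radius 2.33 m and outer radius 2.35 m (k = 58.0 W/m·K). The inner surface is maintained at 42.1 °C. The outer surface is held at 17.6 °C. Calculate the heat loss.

Q = 4890 kW

Q = 4πk·ΔT/(1/r₁ − 1/r₂) = 4π × 58.0 × 24.5 / (1/2.33 − 1/2.35) = 4.89×10^6 W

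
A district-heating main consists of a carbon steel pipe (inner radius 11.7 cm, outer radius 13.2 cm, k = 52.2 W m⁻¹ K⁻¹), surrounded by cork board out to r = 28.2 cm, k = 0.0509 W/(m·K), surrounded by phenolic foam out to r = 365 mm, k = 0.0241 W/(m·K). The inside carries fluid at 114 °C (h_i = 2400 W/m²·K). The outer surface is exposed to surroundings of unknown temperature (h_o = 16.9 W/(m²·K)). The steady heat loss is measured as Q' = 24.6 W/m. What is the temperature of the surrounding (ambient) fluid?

T_out = 13.0 °C

Series resistances:
  R'_conv,in = 1/(2πr h) = 1/(2π·0.117·2400) = 5.668×10^-4 m·K/W
  R'_carbon steel = ln(0.132/0.117)/(2πk) = 0.1206/(2π·52.2) = 3.678×10^-4 m·K/W
  R'_cork board = ln(0.282/0.132)/(2πk) = 0.7591/(2π·0.0509) = 2.374 m·K/W
  R'_phenolic foam = ln(0.365/0.282)/(2πk) = 0.2580/(2π·0.0241) = 1.704 m·K/W
  R'_conv,out = 1/(2πr h) = 1/(2π·0.365·16.9) = 0.02580 m·K/W
ΣR = 4.104 m·K/W
ΔT = Q'·ΣR = 24.6 × 4.104 = 101.0 K
Heat flows outward, so T_out = T_in − ΔT = 114 − 101.0 = 13.0 °C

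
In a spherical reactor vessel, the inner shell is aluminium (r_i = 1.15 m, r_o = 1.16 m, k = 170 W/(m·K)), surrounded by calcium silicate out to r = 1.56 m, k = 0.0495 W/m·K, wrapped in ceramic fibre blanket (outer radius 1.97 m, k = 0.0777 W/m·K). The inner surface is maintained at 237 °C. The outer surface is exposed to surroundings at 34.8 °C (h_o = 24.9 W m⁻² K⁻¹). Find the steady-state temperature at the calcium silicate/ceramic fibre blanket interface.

T = 91.2 °C

Resistance network (inner→outer):
  R_aluminium = (1/1.15 − 1/1.16)/(4πk) = 0.007496/(4π·170) = 3.509×10^-6 K/W
  R_calcium silicate = (1/1.16 − 1/1.56)/(4πk) = 0.2210/(4π·0.0495) = 0.3554 K/W
  R_ceramic fibre blanket = (1/1.56 − 1/1.97)/(4πk) = 0.1334/(4π·0.0777) = 0.1366 K/W
  R_conv,out = 1/(4πr²h) = 1/(4π·1.97²·24.9) = 8.235×10^-4 K/W
ΣR = 3.509×10^-6 + 0.3554 + 0.1366 + 8.235×10^-4 = 0.4928 K/W
Q = ΔT/ΣR = (237 °C − 34.8 °C)/0.4928 = 410.3 W
From the inner boundary to the calcium silicate/ceramic fibre blanket interface, ΣR_partial = 0.3554 K/W.
T_interface = T_in − Q·ΣR_partial = 237 °C − (410.3)(0.3554) = 91.2 °C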